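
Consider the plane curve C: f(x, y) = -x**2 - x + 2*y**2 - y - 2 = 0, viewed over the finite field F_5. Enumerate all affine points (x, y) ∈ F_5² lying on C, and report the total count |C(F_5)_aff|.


Affine F_5-points: {(2, 4)}; count = 1.

For each of the 25 pairs (x, y) ∈ F_5², evaluate f(x, y) mod 5. Record the zeros.
  x = 0: [0↦3, 1↦4, 2↦4, 3↦3, 4↦1]  zeros at y ∈ ∅
  x = 1: [0↦1, 1↦2, 2↦2, 3↦1, 4↦4]  zeros at y ∈ ∅
  x = 2: [0↦2, 1↦3, 2↦3, 3↦2, 4↦0]  zeros at y ∈ {4}
  x = 3: [0↦1, 1↦2, 2↦2, 3↦1, 4↦4]  zeros at y ∈ ∅
  x = 4: [0↦3, 1↦4, 2↦4, 3↦3, 4↦1]  zeros at y ∈ ∅
Collecting zeros: affine points = {(2, 4)}.
Total count |C(F_5)_aff| = 1.


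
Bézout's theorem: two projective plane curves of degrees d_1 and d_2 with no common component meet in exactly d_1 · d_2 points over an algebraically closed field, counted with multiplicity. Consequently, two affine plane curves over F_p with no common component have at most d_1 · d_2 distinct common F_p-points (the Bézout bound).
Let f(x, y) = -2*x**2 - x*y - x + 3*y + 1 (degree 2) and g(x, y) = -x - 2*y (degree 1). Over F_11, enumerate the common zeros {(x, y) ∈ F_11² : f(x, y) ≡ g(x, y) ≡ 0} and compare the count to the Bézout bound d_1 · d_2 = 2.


Common zeros: {(4, 9), (9, 1)}; count = 2; Bézout bound = 2.

deg(f) = 2, deg(g) = 1, so Bézout bound = 2.
Scan x ∈ F_11. For each x, list the y ∈ F_11 with f(x, y) ≡ 0 and those with g(x, y) ≡ 0 (mod 11); the common zeros in that column are the intersection.
  x = 0: f ≡ 0 at y ∈ {7}; g ≡ 0 at y ∈ {0}; common: ∅.
  x = 1: f ≡ 0 at y ∈ {1}; g ≡ 0 at y ∈ {5}; common: ∅.
  x = 2: f ≡ 0 at y ∈ {9}; g ≡ 0 at y ∈ {10}; common: ∅.
  x = 3: f ≡ 0 at y ∈ ∅; g ≡ 0 at y ∈ {4}; common: ∅.
  x = 4: f ≡ 0 at y ∈ {9}; g ≡ 0 at y ∈ {9}; common: {9}.
  x = 5: f ≡ 0 at y ∈ {6}; g ≡ 0 at y ∈ {3}; common: ∅.
  x = 6: f ≡ 0 at y ∈ {0}; g ≡ 0 at y ∈ {8}; common: ∅.
  x = 7: f ≡ 0 at y ∈ {7}; g ≡ 0 at y ∈ {2}; common: ∅.
  x = 8: f ≡ 0 at y ∈ {6}; g ≡ 0 at y ∈ {7}; common: ∅.
  x = 9: f ≡ 0 at y ∈ {1}; g ≡ 0 at y ∈ {1}; common: {1}.
  x = 10: f ≡ 0 at y ∈ {0}; g ≡ 0 at y ∈ {6}; common: ∅.
Collecting: common zeros = {(4, 9), (9, 1)}, so the count is 2.
Comparison with the Bézout bound: 2 ≤ 2 = deg(f)·deg(g), as expected for curves with no common component (the bound is attained).


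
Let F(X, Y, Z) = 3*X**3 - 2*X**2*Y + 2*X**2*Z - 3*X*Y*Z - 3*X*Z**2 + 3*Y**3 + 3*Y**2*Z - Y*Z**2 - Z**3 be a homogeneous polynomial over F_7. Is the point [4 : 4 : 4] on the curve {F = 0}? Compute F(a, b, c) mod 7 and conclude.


F(4,4,4) ≡ 1 (mod 7); P is NOT on the curve.

Evaluate F(4, 4, 4) term-by-term (mod 7).
  3*X**3 ↦ 3·64·1·1 = 192
  -2*X**2*Y ↦ -2·16·4·1 = -128
  2*X**2*Z ↦ 2·16·1·4 = 128
  -3*X*Y*Z ↦ -3·4·4·4 = -192
  -3*X*Z**2 ↦ -3·4·1·16 = -192
  3*Y**3 ↦ 3·1·64·1 = 192
  3*Y**2*Z ↦ 3·1·16·4 = 192
  -Y*Z**2 ↦ -1·1·4·16 = -64
  -Z**3 ↦ -1·1·1·64 = -64
Sum: F(4, 4, 4) = (192) + (-128) + (128) + (-192) + (-192) + (192) + (192) + (-64) + (-64) = 64.
Reducing mod 7: 64 ≡ 1 (mod 7).
Since F(a, b, c) ≡ 1 ≠ 0 (mod 7), P does NOT lie on the curve.


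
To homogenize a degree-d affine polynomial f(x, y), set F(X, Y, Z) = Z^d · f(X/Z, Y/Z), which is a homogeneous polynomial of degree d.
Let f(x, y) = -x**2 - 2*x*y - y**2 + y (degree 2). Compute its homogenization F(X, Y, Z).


F(X, Y, Z) = -X**2 - 2*X*Y - Y**2 + Y*Z

deg(f) = 2.
Substitute x = X/Z, y = Y/Z into f, then multiply by Z^2.
  monomial -1·x^2·y^0 ↦ -1·X^2·Y^0·Z^0.
  monomial -2·x^1·y^1 ↦ -2·X^1·Y^1·Z^0.
  monomial -1·x^0·y^2 ↦ -1·X^0·Y^2·Z^0.
  monomial 1·x^0·y^1 ↦ 1·X^0·Y^1·Z^1.
Collecting: F(X, Y, Z) = -X**2 - 2*X*Y - Y**2 + Y*Z.


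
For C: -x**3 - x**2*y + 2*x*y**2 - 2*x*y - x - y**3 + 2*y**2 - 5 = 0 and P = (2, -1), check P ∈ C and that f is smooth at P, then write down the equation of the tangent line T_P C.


Tangent line at P: -5*x - 23*y - 13 = 0.

Step 1: f(2, -1) = 0, so P lies on C.
Step 2: partial derivatives
  f_x(x, y) = -3*x**2 - 2*x*y + 2*y**2 - 2*y - 1, f_y(x, y) = -x**2 + 4*x*y - 2*x - 3*y**2 + 4*y.
  f_x(P) = -5, f_y(P) = -23 (gradient nonzero, so P is smooth).
Step 3: tangent line at P: -5·(x − 2) + -23·(y − -1) = 0.
Expanding: -5*x - 23*y - 13 = 0.


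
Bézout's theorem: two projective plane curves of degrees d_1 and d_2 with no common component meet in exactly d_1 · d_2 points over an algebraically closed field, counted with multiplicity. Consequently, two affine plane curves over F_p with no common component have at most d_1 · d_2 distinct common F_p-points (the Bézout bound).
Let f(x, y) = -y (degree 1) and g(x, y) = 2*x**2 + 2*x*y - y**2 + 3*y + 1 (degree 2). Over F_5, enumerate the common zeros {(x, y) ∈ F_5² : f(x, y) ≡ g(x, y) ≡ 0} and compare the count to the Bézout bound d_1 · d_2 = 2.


Common zeros: ∅; count = 0; Bézout bound = 2.

deg(f) = 1, deg(g) = 2, so Bézout bound = 2.
Scan x ∈ F_5. For each x, list the y ∈ F_5 with f(x, y) ≡ 0 and those with g(x, y) ≡ 0 (mod 5); the common zeros in that column are the intersection.
  x = 0: f ≡ 0 at y ∈ {0}; g ≡ 0 at y ∈ ∅; common: ∅.
  x = 1: f ≡ 0 at y ∈ {0}; g ≡ 0 at y ∈ ∅; common: ∅.
  x = 2: f ≡ 0 at y ∈ {0}; g ≡ 0 at y ∈ {1}; common: ∅.
  x = 3: f ≡ 0 at y ∈ {0}; g ≡ 0 at y ∈ ∅; common: ∅.
  x = 4: f ≡ 0 at y ∈ {0}; g ≡ 0 at y ∈ ∅; common: ∅.
Collecting: common zeros = ∅, so the count is 0.
Comparison with the Bézout bound: 0 ≤ 2 = deg(f)·deg(g), as expected for curves with no common component (the affine F_5-count falls short of the bound because intersections may lie at infinity, over extension fields, or carry multiplicity).


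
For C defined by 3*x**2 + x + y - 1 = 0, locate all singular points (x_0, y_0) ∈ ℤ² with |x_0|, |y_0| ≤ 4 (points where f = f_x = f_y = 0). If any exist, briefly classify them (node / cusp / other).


No singular points in the scanned grid; C is smooth there.

Compute partial derivatives:
  f_x = 6*x + 1.
  f_y = 1.
f_y = 1 is a nonzero constant, so f_y never vanishes: no point (x, y) can satisfy f = f_x = f_y = 0. In particular no (x, y) ∈ {−4, ..., 4}² is singular; the curve is smooth.


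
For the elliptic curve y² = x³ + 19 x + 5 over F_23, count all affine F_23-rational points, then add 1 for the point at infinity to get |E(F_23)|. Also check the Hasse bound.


Affine points = {(1, 5), (1, 18), (5, 8), (5, 15), (6, 6), (6, 17), (8, 5), (8, 18), (9, 10), (9, 13), (11, 2), (11, 21), (12, 11), (12, 12), (14, 5), (14, 18), (15, 10), (15, 13), (16, 9), (16, 14), (19, 7), (19, 16), (20, 6), (20, 17), (22, 10), (22, 13)}; affine count = 26; |E(F_23)| = 27.

Discriminant check: Δ ∝ 4a³ + 27b² = 4·19³ + 27·5² = 4·6859 + 27·25 ≡ 5 (mod 23). Nonzero ⇒ E is nonsingular.
For each x ∈ F_23, compute rhs = x³ + 19·x + 5 mod 23, then count y ∈ F_23 with y² ≡ rhs.
  x = 0: rhs = 5, matching y values: none (0 points).
  x = 1: rhs = 2, matching y values: 5, 18 (2 points).
  x = 2: rhs = 5, matching y values: none (0 points).
  x = 3: rhs = 20, matching y values: none (0 points).
  x = 4: rhs = 7, matching y values: none (0 points).
  x = 5: rhs = 18, matching y values: 8, 15 (2 points).
  x = 6: rhs = 13, matching y values: 6, 17 (2 points).
  x = 7: rhs = 21, matching y values: none (0 points).
  x = 8: rhs = 2, matching y values: 5, 18 (2 points).
  x = 9: rhs = 8, matching y values: 10, 13 (2 points).
  x = 10: rhs = 22, matching y values: none (0 points).
  x = 11: rhs = 4, matching y values: 2, 21 (2 points).
  x = 12: rhs = 6, matching y values: 11, 12 (2 points).
  x = 13: rhs = 11, matching y values: none (0 points).
  x = 14: rhs = 2, matching y values: 5, 18 (2 points).
  x = 15: rhs = 8, matching y values: 10, 13 (2 points).
  x = 16: rhs = 12, matching y values: 9, 14 (2 points).
  x = 17: rhs = 20, matching y values: none (0 points).
  x = 18: rhs = 15, matching y values: none (0 points).
  x = 19: rhs = 3, matching y values: 7, 16 (2 points).
  x = 20: rhs = 13, matching y values: 6, 17 (2 points).
  x = 21: rhs = 5, matching y values: none (0 points).
  x = 22: rhs = 8, matching y values: 10, 13 (2 points).
Total affine count: 26.
Full point count |E(F_23)| = 26 + 1 = 27.
Hasse bound: |27 − (23+1)| = |3| = 3 ≤ 2√23 ≈ 9.5917 ✓.


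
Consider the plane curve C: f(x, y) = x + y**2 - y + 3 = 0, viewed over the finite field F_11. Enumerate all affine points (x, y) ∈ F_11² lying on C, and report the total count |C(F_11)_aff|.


Affine F_11-points: {(0, 6), (2, 3), (2, 9), (6, 2), (6, 10), (7, 4), (7, 8), (8, 0), (8, 1), (10, 5), (10, 7)}; count = 11.

For each of the 121 pairs (x, y) ∈ F_11², evaluate f(x, y) mod 11. Record the zeros.
  x = 0: [0↦3, 1↦3, 2↦5, 3↦9, 4↦4, 5↦1, 6↦0, 7↦1, 8↦4, 9↦9, 10↦5]  zeros at y ∈ {6}
  x = 1: [0↦4, 1↦4, 2↦6, 3↦10, 4↦5, 5↦2, 6↦1, 7↦2, 8↦5, 9↦10, 10↦6]  zeros at y ∈ ∅
  x = 2: [0↦5, 1↦5, 2↦7, 3↦0, 4↦6, 5↦3, 6↦2, 7↦3, 8↦6, 9↦0, 10↦7]  zeros at y ∈ {3, 9}
  x = 3: [0↦6, 1↦6, 2↦8, 3↦1, 4↦7, 5↦4, 6↦3, 7↦4, 8↦7, 9↦1, 10↦8]  zeros at y ∈ ∅
  x = 4: [0↦7, 1↦7, 2↦9, 3↦2, 4↦8, 5↦5, 6↦4, 7↦5, 8↦8, 9↦2, 10↦9]  zeros at y ∈ ∅
  x = 5: [0↦8, 1↦8, 2↦10, 3↦3, 4↦9, 5↦6, 6↦5, 7↦6, 8↦9, 9↦3, 10↦10]  zeros at y ∈ ∅
  x = 6: [0↦9, 1↦9, 2↦0, 3↦4, 4↦10, 5↦7, 6↦6, 7↦7, 8↦10, 9↦4, 10↦0]  zeros at y ∈ {2, 10}
  x = 7: [0↦10, 1↦10, 2↦1, 3↦5, 4↦0, 5↦8, 6↦7, 7↦8, 8↦0, 9↦5, 10↦1]  zeros at y ∈ {4, 8}
  x = 8: [0↦0, 1↦0, 2↦2, 3↦6, 4↦1, 5↦9, 6↦8, 7↦9, 8↦1, 9↦6, 10↦2]  zeros at y ∈ {0, 1}
  x = 9: [0↦1, 1↦1, 2↦3, 3↦7, 4↦2, 5↦10, 6↦9, 7↦10, 8↦2, 9↦7, 10↦3]  zeros at y ∈ ∅
  x = 10: [0↦2, 1↦2, 2↦4, 3↦8, 4↦3, 5↦0, 6↦10, 7↦0, 8↦3, 9↦8, 10↦4]  zeros at y ∈ {5, 7}
Collecting zeros: affine points = {(0, 6), (2, 3), (2, 9), (6, 2), (6, 10), (7, 4), (7, 8), (8, 0), (8, 1), (10, 5), (10, 7)}.
Total count |C(F_11)_aff| = 11.


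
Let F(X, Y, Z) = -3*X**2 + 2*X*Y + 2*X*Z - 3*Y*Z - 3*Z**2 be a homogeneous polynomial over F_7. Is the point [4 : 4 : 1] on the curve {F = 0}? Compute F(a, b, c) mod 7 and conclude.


F(4,4,1) ≡ 5 (mod 7); P is NOT on the curve.

Evaluate F(4, 4, 1) term-by-term (mod 7).
  -3*X**2 ↦ -3·16·1·1 = -48
  2*X*Y ↦ 2·4·4·1 = 32
  2*X*Z ↦ 2·4·1·1 = 8
  -3*Y*Z ↦ -3·1·4·1 = -12
  -3*Z**2 ↦ -3·1·1·1 = -3
Sum: F(4, 4, 1) = (-48) + (32) + (8) + (-12) + (-3) = -23.
Reducing mod 7: -23 ≡ 5 (mod 7).
Since F(a, b, c) ≡ 5 ≠ 0 (mod 7), P does NOT lie on the curve.


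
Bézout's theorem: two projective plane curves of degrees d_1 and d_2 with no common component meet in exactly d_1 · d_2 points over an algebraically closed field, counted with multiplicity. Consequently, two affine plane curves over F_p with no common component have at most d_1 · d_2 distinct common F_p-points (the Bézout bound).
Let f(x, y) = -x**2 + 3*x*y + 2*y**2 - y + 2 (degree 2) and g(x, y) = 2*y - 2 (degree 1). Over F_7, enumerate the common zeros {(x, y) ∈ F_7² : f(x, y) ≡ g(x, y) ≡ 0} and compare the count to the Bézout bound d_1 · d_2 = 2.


Common zeros: {(5, 1)}; count = 1; Bézout bound = 2.

deg(f) = 2, deg(g) = 1, so Bézout bound = 2.
Scan x ∈ F_7. For each x, list the y ∈ F_7 with f(x, y) ≡ 0 and those with g(x, y) ≡ 0 (mod 7); the common zeros in that column are the intersection.
  x = 0: f ≡ 0 at y ∈ ∅; g ≡ 0 at y ∈ {1}; common: ∅.
  x = 1: f ≡ 0 at y ∈ ∅; g ≡ 0 at y ∈ {1}; common: ∅.
  x = 2: f ≡ 0 at y ∈ ∅; g ≡ 0 at y ∈ {1}; common: ∅.
  x = 3: f ≡ 0 at y ∈ {0, 3}; g ≡ 0 at y ∈ {1}; common: ∅.
  x = 4: f ≡ 0 at y ∈ {0, 5}; g ≡ 0 at y ∈ {1}; common: ∅.
  x = 5: f ≡ 0 at y ∈ {1, 6}; g ≡ 0 at y ∈ {1}; common: {1}.
  x = 6: f ≡ 0 at y ∈ {3, 6}; g ≡ 0 at y ∈ {1}; common: ∅.
Collecting: common zeros = {(5, 1)}, so the count is 1.
Comparison with the Bézout bound: 1 ≤ 2 = deg(f)·deg(g), as expected for curves with no common component (the affine F_7-count falls short of the bound because intersections may lie at infinity, over extension fields, or carry multiplicity).


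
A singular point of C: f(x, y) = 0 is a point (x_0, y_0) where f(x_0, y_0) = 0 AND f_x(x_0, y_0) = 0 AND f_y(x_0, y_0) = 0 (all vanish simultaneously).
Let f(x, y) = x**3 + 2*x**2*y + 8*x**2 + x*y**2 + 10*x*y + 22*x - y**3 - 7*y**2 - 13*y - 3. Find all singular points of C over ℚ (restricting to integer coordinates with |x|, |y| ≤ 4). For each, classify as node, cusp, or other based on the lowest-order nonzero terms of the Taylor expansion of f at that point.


Singular points: {(-1, -3)}; classification: node.

Compute partial derivatives:
  f_x = 3*x**2 + 4*x*y + 16*x + y**2 + 10*y + 22.
  f_y = 2*x**2 + 2*x*y + 10*x - 3*y**2 - 14*y - 13.
Scan x_0 ∈ {−4, ..., 4}. For each x_0, f_y(x_0, y) is a polynomial in y; find its integer roots y ∈ {−4, ..., 4}, then test f_x and f at those candidates.
  x = -4: f_y(-4, y) = -3*y**2 - 22*y - 21; no integer root y with |y| ≤ 4.
  x = -3: f_y(-3, y) = -3*y**2 - 20*y - 25; no integer root y with |y| ≤ 4.
  x = -2: f_y(-2, y) = -3*y**2 - 18*y - 25; no integer root y with |y| ≤ 4.
  x = -1: f_y(-1, y) = -3*y**2 - 16*y - 21; vanishes at y ∈ {-3}. (-1, -3): f_x = 0, f = 0 — SINGULAR.
  x = 0: f_y(0, y) = -3*y**2 - 14*y - 13; no integer root y with |y| ≤ 4.
  x = 1: f_y(1, y) = -3*y**2 - 12*y - 1; no integer root y with |y| ≤ 4.
  x = 2: f_y(2, y) = -3*y**2 - 10*y + 15; no integer root y with |y| ≤ 4.
  x = 3: f_y(3, y) = -3*y**2 - 8*y + 35; no integer root y with |y| ≤ 4.
  x = 4: f_y(4, y) = -3*y**2 - 6*y + 59; no integer root y with |y| ≤ 4.
Only singular point on the grid: (-1, -3).
Classify: substitute x = -1 + u, y = -3 + v and expand: f = u**3 + 2*u**2*v - u**2 + u*v**2 - v**3 + v**2.
No constant or linear terms (consistent with a singular point). Quadratic part: -u**2 + v**2. Cubic part: u**3 + 2*u**2*v + u*v**2 - v**3.
The quadratic part v**2 - u**2 = (v − u)(v + u) splits into two distinct linear factors, so there are two distinct tangent lines y − -3 = ±(x − -1) — this is a node (ordinary double point).
Classification: node.


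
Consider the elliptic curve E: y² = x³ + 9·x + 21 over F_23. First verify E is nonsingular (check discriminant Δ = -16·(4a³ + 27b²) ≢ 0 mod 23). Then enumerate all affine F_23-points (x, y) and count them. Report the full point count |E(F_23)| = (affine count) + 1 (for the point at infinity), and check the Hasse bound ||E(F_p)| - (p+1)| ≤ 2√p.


Affine points = {(1, 10), (1, 13), (2, 1), (2, 22), (3, 11), (3, 12), (4, 11), (4, 12), (7, 6), (7, 17), (9, 7), (9, 16), (11, 5), (11, 18), (13, 9), (13, 14), (14, 4), (14, 19), (15, 9), (15, 14), (16, 11), (16, 12), (17, 2), (17, 21), (18, 9), (18, 14), (19, 6), (19, 17), (20, 6), (20, 17), (21, 8), (21, 15)}; affine count = 32; |E(F_23)| = 33.

Discriminant check: Δ ∝ 4a³ + 27b² = 4·9³ + 27·21² = 4·729 + 27·441 ≡ 11 (mod 23). Nonzero ⇒ E is nonsingular.
For each x ∈ F_23, compute rhs = x³ + 9·x + 21 mod 23, then count y ∈ F_23 with y² ≡ rhs.
  x = 0: rhs = 21, matching y values: none (0 points).
  x = 1: rhs = 8, matching y values: 10, 13 (2 points).
  x = 2: rhs = 1, matching y values: 1, 22 (2 points).
  x = 3: rhs = 6, matching y values: 11, 12 (2 points).
  x = 4: rhs = 6, matching y values: 11, 12 (2 points).
  x = 5: rhs = 7, matching y values: none (0 points).
  x = 6: rhs = 15, matching y values: none (0 points).
  x = 7: rhs = 13, matching y values: 6, 17 (2 points).
  x = 8: rhs = 7, matching y values: none (0 points).
  x = 9: rhs = 3, matching y values: 7, 16 (2 points).
  x = 10: rhs = 7, matching y values: none (0 points).
  x = 11: rhs = 2, matching y values: 5, 18 (2 points).
  x = 12: rhs = 17, matching y values: none (0 points).
  x = 13: rhs = 12, matching y values: 9, 14 (2 points).
  x = 14: rhs = 16, matching y values: 4, 19 (2 points).
  x = 15: rhs = 12, matching y values: 9, 14 (2 points).
  x = 16: rhs = 6, matching y values: 11, 12 (2 points).
  x = 17: rhs = 4, matching y values: 2, 21 (2 points).
  x = 18: rhs = 12, matching y values: 9, 14 (2 points).
  x = 19: rhs = 13, matching y values: 6, 17 (2 points).
  x = 20: rhs = 13, matching y values: 6, 17 (2 points).
  x = 21: rhs = 18, matching y values: 8, 15 (2 points).
  x = 22: rhs = 11, matching y values: none (0 points).
Total affine count: 32.
Full point count |E(F_23)| = 32 + 1 = 33.
Hasse bound: |33 − (23+1)| = |9| = 9 ≤ 2√23 ≈ 9.5917 ✓.


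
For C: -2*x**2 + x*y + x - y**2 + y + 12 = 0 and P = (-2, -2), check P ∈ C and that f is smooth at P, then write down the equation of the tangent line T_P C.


Tangent line at P: 7*x + 3*y + 20 = 0.

Step 1: f(-2, -2) = 0, so P lies on C.
Step 2: partial derivatives
  f_x(x, y) = -4*x + y + 1, f_y(x, y) = x - 2*y + 1.
  f_x(P) = 7, f_y(P) = 3 (gradient nonzero, so P is smooth).
Step 3: tangent line at P: 7·(x − -2) + 3·(y − -2) = 0.
Expanding: 7*x + 3*y + 20 = 0.


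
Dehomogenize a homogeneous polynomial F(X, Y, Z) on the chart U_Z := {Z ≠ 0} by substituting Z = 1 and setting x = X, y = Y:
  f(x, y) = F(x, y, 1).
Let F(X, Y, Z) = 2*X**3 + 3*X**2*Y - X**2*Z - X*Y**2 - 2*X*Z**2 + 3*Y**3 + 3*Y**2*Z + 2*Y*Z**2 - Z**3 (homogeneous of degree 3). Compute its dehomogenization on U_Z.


f(x, y) = 2*x**3 + 3*x**2*y - x**2 - x*y**2 - 2*x + 3*y**3 + 3*y**2 + 2*y - 1

On U_Z we set Z = 1. Each monomial c·X^i·Y^j·Z^k in F becomes c·x^i·y^j·1^k = c·x^i·y^j.
Substituting Z = 1: F(X, Y, 1) = 2*x**3 + 3*x**2*y - x**2 - x*y**2 - 2*x + 3*y**3 + 3*y**2 + 2*y - 1.
Note: deg(f) ≤ deg(F) = 3; strict inequality happens when F is divisible by Z (lost terms).


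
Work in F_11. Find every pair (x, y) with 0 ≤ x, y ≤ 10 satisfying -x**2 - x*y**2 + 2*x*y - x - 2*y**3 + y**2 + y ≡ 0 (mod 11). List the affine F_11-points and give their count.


Affine F_11-points: {(0, 0), (0, 1), (0, 5), (3, 2), (4, 6), (6, 4), (6, 5), (7, 2), (7, 4), (8, 8), (9, 8), (10, 0)}; count = 12.

For each of the 121 pairs (x, y) ∈ F_11², evaluate f(x, y) mod 11. Record the zeros.
  x = 0: [0↦0, 1↦0, 2↦1, 3↦2, 4↦2, 5↦0, 6↦6, 7↦8, 8↦5, 9↦7, 10↦2]  zeros at y ∈ {0, 1, 5}
  x = 1: [0↦9, 1↦10, 2↦10, 3↦8, 4↦3, 5↦5, 6↦2, 7↦4, 8↦10, 9↦8, 10↦8]  zeros at y ∈ ∅
  x = 2: [0↦5, 1↦7, 2↦6, 3↦1, 4↦2, 5↦8, 6↦7, 7↦9, 8↦2, 9↦7, 10↦1]  zeros at y ∈ ∅
  x = 3: [0↦10, 1↦2, 2↦0, 3↦3, 4↦10, 5↦9, 6↦10, 7↦1, 8↦3, 9↦4, 10↦3]  zeros at y ∈ {2}
  x = 4: [0↦2, 1↦6, 2↦3, 3↦3, 4↦5, 5↦8, 6↦0, 7↦2, 8↦2, 9↦10, 10↦3]  zeros at y ∈ {6}
  x = 5: [0↦3, 1↦8, 2↦4, 3↦1, 4↦9, 5↦5, 6↦10, 7↦1, 8↦10, 9↦3, 10↦1]  zeros at y ∈ ∅
  x = 6: [0↦2, 1↦8, 2↦3, 3↦8, 4↦0, 5↦0, 6↦7, 7↦9, 8↦5, 9↦5, 10↦8]  zeros at y ∈ {4, 5}
  x = 7: [0↦10, 1↦6, 2↦0, 3↦2, 4↦0, 5↦4, 6↦2, 7↦4, 8↦9, 9↦5, 10↦2]  zeros at y ∈ {2, 4}
  x = 8: [0↦5, 1↦2, 2↦6, 3↦5, 4↦9, 5↦6, 6↦6, 7↦8, 8↦0, 9↦3, 10↦5]  zeros at y ∈ {8}
  x = 9: [0↦9, 1↦7, 2↦10, 3↦6, 4↦5, 5↦6, 6↦8, 7↦10, 8↦0, 9↦10, 10↦6]  zeros at y ∈ {8}
  x = 10: [0↦0, 1↦10, 2↦1, 3↦5, 4↦10, 5↦4, 6↦8, 7↦10, 8↦9, 9↦4, 10↦5]  zeros at y ∈ {0}
Collecting zeros: affine points = {(0, 0), (0, 1), (0, 5), (3, 2), (4, 6), (6, 4), (6, 5), (7, 2), (7, 4), (8, 8), (9, 8), (10, 0)}.
Total count |C(F_11)_aff| = 12.


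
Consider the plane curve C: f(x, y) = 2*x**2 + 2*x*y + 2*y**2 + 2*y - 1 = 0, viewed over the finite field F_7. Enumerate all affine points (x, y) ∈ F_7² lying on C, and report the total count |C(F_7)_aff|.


Affine F_7-points: {(1, 1), (1, 4), (2, 0), (2, 4), (5, 0), (5, 1)}; count = 6.

For each of the 49 pairs (x, y) ∈ F_7², evaluate f(x, y) mod 7. Record the zeros.
  x = 0: [0↦6, 1↦3, 2↦4, 3↦2, 4↦4, 5↦3, 6↦6]  zeros at y ∈ ∅
  x = 1: [0↦1, 1↦0, 2↦3, 3↦3, 4↦0, 5↦1, 6↦6]  zeros at y ∈ {1, 4}
  x = 2: [0↦0, 1↦1, 2↦6, 3↦1, 4↦0, 5↦3, 6↦3]  zeros at y ∈ {0, 4}
  x = 3: [0↦3, 1↦6, 2↦6, 3↦3, 4↦4, 5↦2, 6↦4]  zeros at y ∈ ∅
  x = 4: [0↦3, 1↦1, 2↦3, 3↦2, 4↦5, 5↦5, 6↦2]  zeros at y ∈ ∅
  x = 5: [0↦0, 1↦0, 2↦4, 3↦5, 4↦3, 5↦5, 6↦4]  zeros at y ∈ {0, 1}
  x = 6: [0↦1, 1↦3, 2↦2, 3↦5, 4↦5, 5↦2, 6↦3]  zeros at y ∈ ∅
Collecting zeros: affine points = {(1, 1), (1, 4), (2, 0), (2, 4), (5, 0), (5, 1)}.
Total count |C(F_7)_aff| = 6.


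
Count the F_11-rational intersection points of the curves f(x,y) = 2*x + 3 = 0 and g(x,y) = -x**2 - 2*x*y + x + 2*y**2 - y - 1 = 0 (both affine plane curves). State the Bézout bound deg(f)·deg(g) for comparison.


Common zeros: {(4, 3), (4, 7)}; count = 2; Bézout bound = 2.

deg(f) = 1, deg(g) = 2, so Bézout bound = 2.
Scan x ∈ F_11. For each x, list the y ∈ F_11 with f(x, y) ≡ 0 and those with g(x, y) ≡ 0 (mod 11); the common zeros in that column are the intersection.
  x = 0: f ≡ 0 at y ∈ ∅; g ≡ 0 at y ∈ {1, 5}; common: ∅.
  x = 1: f ≡ 0 at y ∈ ∅; g ≡ 0 at y ∈ ∅; common: ∅.
  x = 2: f ≡ 0 at y ∈ ∅; g ≡ 0 at y ∈ {3, 5}; common: ∅.
  x = 3: f ≡ 0 at y ∈ ∅; g ≡ 0 at y ∈ ∅; common: ∅.
  x = 4: f ≡ 0 at y ∈ {0, 1, 2, 3, 4, 5, 6, 7, 8, 9, 10}; g ≡ 0 at y ∈ {3, 7}; common: {3, 7}.
  x = 5: f ≡ 0 at y ∈ ∅; g ≡ 0 at y ∈ {4, 7}; common: ∅.
  x = 6: f ≡ 0 at y ∈ ∅; g ≡ 0 at y ∈ ∅; common: ∅.
  x = 7: f ≡ 0 at y ∈ ∅; g ≡ 0 at y ∈ ∅; common: ∅.
  x = 8: f ≡ 0 at y ∈ ∅; g ≡ 0 at y ∈ ∅; common: ∅.
  x = 9: f ≡ 0 at y ∈ ∅; g ≡ 0 at y ∈ ∅; common: ∅.
  x = 10: f ≡ 0 at y ∈ ∅; g ≡ 0 at y ∈ {1, 4}; common: ∅.
Collecting: common zeros = {(4, 3), (4, 7)}, so the count is 2.
Comparison with the Bézout bound: 2 ≤ 2 = deg(f)·deg(g), as expected for curves with no common component (the bound is attained).


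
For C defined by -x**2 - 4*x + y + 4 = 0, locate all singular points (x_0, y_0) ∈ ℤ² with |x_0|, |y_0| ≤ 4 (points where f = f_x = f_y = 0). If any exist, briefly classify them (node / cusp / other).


No singular points in the scanned grid; C is smooth there.

Compute partial derivatives:
  f_x = -2*x - 4.
  f_y = 1.
f_y = 1 is a nonzero constant, so f_y never vanishes: no point (x, y) can satisfy f = f_x = f_y = 0. In particular no (x, y) ∈ {−4, ..., 4}² is singular; the curve is smooth.


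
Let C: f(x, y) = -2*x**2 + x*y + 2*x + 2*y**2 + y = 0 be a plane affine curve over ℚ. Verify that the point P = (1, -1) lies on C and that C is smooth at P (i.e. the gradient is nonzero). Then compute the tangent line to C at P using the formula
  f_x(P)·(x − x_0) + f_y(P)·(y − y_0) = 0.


Tangent line at P: -3*x - 2*y + 1 = 0.

Step 1: f(1, -1) = 0, so P lies on C.
Step 2: partial derivatives
  f_x(x, y) = -4*x + y + 2, f_y(x, y) = x + 4*y + 1.
  f_x(P) = -3, f_y(P) = -2 (gradient nonzero, so P is smooth).
Step 3: tangent line at P: -3·(x − 1) + -2·(y − -1) = 0.
Expanding: -3*x - 2*y + 1 = 0.


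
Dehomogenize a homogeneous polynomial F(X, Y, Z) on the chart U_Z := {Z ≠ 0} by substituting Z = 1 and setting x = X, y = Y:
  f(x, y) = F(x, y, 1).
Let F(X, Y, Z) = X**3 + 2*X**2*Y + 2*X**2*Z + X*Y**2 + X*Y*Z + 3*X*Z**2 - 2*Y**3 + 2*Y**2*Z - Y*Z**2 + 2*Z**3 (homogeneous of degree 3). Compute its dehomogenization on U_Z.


f(x, y) = x**3 + 2*x**2*y + 2*x**2 + x*y**2 + x*y + 3*x - 2*y**3 + 2*y**2 - y + 2

On U_Z we set Z = 1. Each monomial c·X^i·Y^j·Z^k in F becomes c·x^i·y^j·1^k = c·x^i·y^j.
Substituting Z = 1: F(X, Y, 1) = x**3 + 2*x**2*y + 2*x**2 + x*y**2 + x*y + 3*x - 2*y**3 + 2*y**2 - y + 2.
Note: deg(f) ≤ deg(F) = 3; strict inequality happens when F is divisible by Z (lost terms).


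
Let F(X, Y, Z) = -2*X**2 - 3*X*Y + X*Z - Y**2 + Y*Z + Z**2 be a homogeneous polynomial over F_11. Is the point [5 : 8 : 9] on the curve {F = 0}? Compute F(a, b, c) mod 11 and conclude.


F(5,8,9) ≡ 8 (mod 11); P is NOT on the curve.

Evaluate F(5, 8, 9) term-by-term (mod 11).
  -2*X**2 ↦ -2·25·1·1 = -50
  -3*X*Y ↦ -3·5·8·1 = -120
  X*Z ↦ 1·5·1·9 = 45
  -Y**2 ↦ -1·1·64·1 = -64
  Y*Z ↦ 1·1·8·9 = 72
  Z**2 ↦ 1·1·1·81 = 81
Sum: F(5, 8, 9) = (-50) + (-120) + (45) + (-64) + (72) + (81) = -36.
Reducing mod 11: -36 ≡ 8 (mod 11).
Since F(a, b, c) ≡ 8 ≠ 0 (mod 11), P does NOT lie on the curve.


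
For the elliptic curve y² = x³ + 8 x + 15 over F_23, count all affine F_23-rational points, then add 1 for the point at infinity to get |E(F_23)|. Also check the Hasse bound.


Affine points = {(1, 1), (1, 22), (2, 4), (2, 19), (6, 7), (6, 16), (7, 0), (8, 4), (8, 19), (11, 10), (11, 13), (13, 4), (13, 19), (17, 2), (17, 21), (22, 11), (22, 12)}; affine count = 17; |E(F_23)| = 18.

Discriminant check: Δ ∝ 4a³ + 27b² = 4·8³ + 27·15² = 4·512 + 27·225 ≡ 4 (mod 23). Nonzero ⇒ E is nonsingular.
For each x ∈ F_23, compute rhs = x³ + 8·x + 15 mod 23, then count y ∈ F_23 with y² ≡ rhs.
  x = 0: rhs = 15, matching y values: none (0 points).
  x = 1: rhs = 1, matching y values: 1, 22 (2 points).
  x = 2: rhs = 16, matching y values: 4, 19 (2 points).
  x = 3: rhs = 20, matching y values: none (0 points).
  x = 4: rhs = 19, matching y values: none (0 points).
  x = 5: rhs = 19, matching y values: none (0 points).
  x = 6: rhs = 3, matching y values: 7, 16 (2 points).
  x = 7: rhs = 0, matching y values: 0 (1 points).
  x = 8: rhs = 16, matching y values: 4, 19 (2 points).
  x = 9: rhs = 11, matching y values: none (0 points).
  x = 10: rhs = 14, matching y values: none (0 points).
  x = 11: rhs = 8, matching y values: 10, 13 (2 points).
  x = 12: rhs = 22, matching y values: none (0 points).
  x = 13: rhs = 16, matching y values: 4, 19 (2 points).
  x = 14: rhs = 19, matching y values: none (0 points).
  x = 15: rhs = 14, matching y values: none (0 points).
  x = 16: rhs = 7, matching y values: none (0 points).
  x = 17: rhs = 4, matching y values: 2, 21 (2 points).
  x = 18: rhs = 11, matching y values: none (0 points).
  x = 19: rhs = 11, matching y values: none (0 points).
  x = 20: rhs = 10, matching y values: none (0 points).
  x = 21: rhs = 14, matching y values: none (0 points).
  x = 22: rhs = 6, matching y values: 11, 12 (2 points).
Total affine count: 17.
Full point count |E(F_23)| = 17 + 1 = 18.
Hasse bound: |18 − (23+1)| = |-6| = 6 ≤ 2√23 ≈ 9.5917 ✓.


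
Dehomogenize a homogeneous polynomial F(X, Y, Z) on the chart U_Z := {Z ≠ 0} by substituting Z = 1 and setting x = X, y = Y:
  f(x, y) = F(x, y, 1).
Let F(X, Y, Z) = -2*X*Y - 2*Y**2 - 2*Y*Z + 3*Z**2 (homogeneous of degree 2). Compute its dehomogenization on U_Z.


f(x, y) = -2*x*y - 2*y**2 - 2*y + 3

On U_Z we set Z = 1. Each monomial c·X^i·Y^j·Z^k in F becomes c·x^i·y^j·1^k = c·x^i·y^j.
Substituting Z = 1: F(X, Y, 1) = -2*x*y - 2*y**2 - 2*y + 3.
Note: deg(f) ≤ deg(F) = 2; strict inequality happens when F is divisible by Z (lost terms).


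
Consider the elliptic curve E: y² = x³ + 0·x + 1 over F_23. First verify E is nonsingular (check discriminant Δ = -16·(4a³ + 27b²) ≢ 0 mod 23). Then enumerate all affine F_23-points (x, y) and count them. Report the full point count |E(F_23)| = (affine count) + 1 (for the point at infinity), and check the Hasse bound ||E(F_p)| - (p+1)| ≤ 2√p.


Affine points = {(0, 1), (0, 22), (1, 5), (1, 18), (2, 3), (2, 20), (10, 9), (10, 14), (12, 2), (12, 21), (13, 6), (13, 17), (14, 10), (14, 13), (15, 8), (15, 15), (16, 7), (16, 16), (19, 11), (19, 12), (21, 4), (21, 19), (22, 0)}; affine count = 23; |E(F_23)| = 24.

Discriminant check: Δ ∝ 4a³ + 27b² = 4·0³ + 27·1² = 4·0 + 27·1 ≡ 4 (mod 23). Nonzero ⇒ E is nonsingular.
For each x ∈ F_23, compute rhs = x³ + 0·x + 1 mod 23, then count y ∈ F_23 with y² ≡ rhs.
  x = 0: rhs = 1, matching y values: 1, 22 (2 points).
  x = 1: rhs = 2, matching y values: 5, 18 (2 points).
  x = 2: rhs = 9, matching y values: 3, 20 (2 points).
  x = 3: rhs = 5, matching y values: none (0 points).
  x = 4: rhs = 19, matching y values: none (0 points).
  x = 5: rhs = 11, matching y values: none (0 points).
  x = 6: rhs = 10, matching y values: none (0 points).
  x = 7: rhs = 22, matching y values: none (0 points).
  x = 8: rhs = 7, matching y values: none (0 points).
  x = 9: rhs = 17, matching y values: none (0 points).
  x = 10: rhs = 12, matching y values: 9, 14 (2 points).
  x = 11: rhs = 21, matching y values: none (0 points).
  x = 12: rhs = 4, matching y values: 2, 21 (2 points).
  x = 13: rhs = 13, matching y values: 6, 17 (2 points).
  x = 14: rhs = 8, matching y values: 10, 13 (2 points).
  x = 15: rhs = 18, matching y values: 8, 15 (2 points).
  x = 16: rhs = 3, matching y values: 7, 16 (2 points).
  x = 17: rhs = 15, matching y values: none (0 points).
  x = 18: rhs = 14, matching y values: none (0 points).
  x = 19: rhs = 6, matching y values: 11, 12 (2 points).
  x = 20: rhs = 20, matching y values: none (0 points).
  x = 21: rhs = 16, matching y values: 4, 19 (2 points).
  x = 22: rhs = 0, matching y values: 0 (1 points).
Total affine count: 23.
Full point count |E(F_23)| = 23 + 1 = 24.
Hasse bound: |24 − (23+1)| = |0| = 0 ≤ 2√23 ≈ 9.5917 ✓.


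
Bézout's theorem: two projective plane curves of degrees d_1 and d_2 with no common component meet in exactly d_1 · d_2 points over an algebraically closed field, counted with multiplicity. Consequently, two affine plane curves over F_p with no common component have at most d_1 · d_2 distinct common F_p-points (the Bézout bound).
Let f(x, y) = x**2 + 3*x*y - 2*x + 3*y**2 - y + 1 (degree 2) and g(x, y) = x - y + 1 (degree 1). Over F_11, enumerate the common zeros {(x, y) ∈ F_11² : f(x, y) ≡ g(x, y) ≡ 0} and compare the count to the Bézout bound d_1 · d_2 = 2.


Common zeros: ∅; count = 0; Bézout bound = 2.

deg(f) = 2, deg(g) = 1, so Bézout bound = 2.
Scan x ∈ F_11. For each x, list the y ∈ F_11 with f(x, y) ≡ 0 and those with g(x, y) ≡ 0 (mod 11); the common zeros in that column are the intersection.
  x = 0: f ≡ 0 at y ∈ {2}; g ≡ 0 at y ∈ {1}; common: ∅.
  x = 1: f ≡ 0 at y ∈ {0, 3}; g ≡ 0 at y ∈ {2}; common: ∅.
  x = 2: f ≡ 0 at y ∈ ∅; g ≡ 0 at y ∈ {3}; common: ∅.
  x = 3: f ≡ 0 at y ∈ {3, 9}; g ≡ 0 at y ∈ {4}; common: ∅.
  x = 4: f ≡ 0 at y ∈ ∅; g ≡ 0 at y ∈ {5}; common: ∅.
  x = 5: f ≡ 0 at y ∈ {1, 9}; g ≡ 0 at y ∈ {6}; common: ∅.
  x = 6: f ≡ 0 at y ∈ {10}; g ≡ 0 at y ∈ {7}; common: ∅.
  x = 7: f ≡ 0 at y ∈ {2, 6}; g ≡ 0 at y ∈ {8}; common: ∅.
  x = 8: f ≡ 0 at y ∈ ∅; g ≡ 0 at y ∈ {9}; common: ∅.
  x = 9: f ≡ 0 at y ∈ ∅; g ≡ 0 at y ∈ {10}; common: ∅.
  x = 10: f ≡ 0 at y ∈ {6, 10}; g ≡ 0 at y ∈ {0}; common: ∅.
Collecting: common zeros = ∅, so the count is 0.
Comparison with the Bézout bound: 0 ≤ 2 = deg(f)·deg(g), as expected for curves with no common component (the affine F_11-count falls short of the bound because intersections may lie at infinity, over extension fields, or carry multiplicity).


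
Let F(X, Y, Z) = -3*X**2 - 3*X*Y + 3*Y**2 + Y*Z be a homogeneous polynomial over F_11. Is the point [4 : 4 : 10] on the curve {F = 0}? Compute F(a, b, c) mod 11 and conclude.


F(4,4,10) ≡ 3 (mod 11); P is NOT on the curve.

Evaluate F(4, 4, 10) term-by-term (mod 11).
  -3*X**2 ↦ -3·16·1·1 = -48
  -3*X*Y ↦ -3·4·4·1 = -48
  3*Y**2 ↦ 3·1·16·1 = 48
  Y*Z ↦ 1·1·4·10 = 40
Sum: F(4, 4, 10) = (-48) + (-48) + (48) + (40) = -8.
Reducing mod 11: -8 ≡ 3 (mod 11).
Since F(a, b, c) ≡ 3 ≠ 0 (mod 11), P does NOT lie on the curve.


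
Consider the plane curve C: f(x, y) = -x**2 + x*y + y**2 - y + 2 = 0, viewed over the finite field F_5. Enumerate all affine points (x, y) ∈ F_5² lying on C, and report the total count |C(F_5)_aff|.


Affine F_5-points: {(1, 2), (1, 3), (2, 1), (2, 3), (4, 1)}; count = 5.

For each of the 25 pairs (x, y) ∈ F_5², evaluate f(x, y) mod 5. Record the zeros.
  x = 0: [0↦2, 1↦2, 2↦4, 3↦3, 4↦4]  zeros at y ∈ ∅
  x = 1: [0↦1, 1↦2, 2↦0, 3↦0, 4↦2]  zeros at y ∈ {2, 3}
  x = 2: [0↦3, 1↦0, 2↦4, 3↦0, 4↦3]  zeros at y ∈ {1, 3}
  x = 3: [0↦3, 1↦1, 2↦1, 3↦3, 4↦2]  zeros at y ∈ ∅
  x = 4: [0↦1, 1↦0, 2↦1, 3↦4, 4↦4]  zeros at y ∈ {1}
Collecting zeros: affine points = {(1, 2), (1, 3), (2, 1), (2, 3), (4, 1)}.
Total count |C(F_5)_aff| = 5.


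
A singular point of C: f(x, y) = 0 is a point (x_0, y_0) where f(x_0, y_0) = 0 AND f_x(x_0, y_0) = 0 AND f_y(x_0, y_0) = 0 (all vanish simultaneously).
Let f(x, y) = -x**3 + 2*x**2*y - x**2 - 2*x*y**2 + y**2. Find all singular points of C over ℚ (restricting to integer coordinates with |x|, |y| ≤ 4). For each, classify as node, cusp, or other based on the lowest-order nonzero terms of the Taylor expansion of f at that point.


Singular points: {(0, 0)}; classification: node.

Compute partial derivatives:
  f_x = -3*x**2 + 4*x*y - 2*x - 2*y**2.
  f_y = 2*x**2 - 4*x*y + 2*y.
Scan x_0 ∈ {−4, ..., 4}. For each x_0, f_y(x_0, y) is a polynomial in y; find its integer roots y ∈ {−4, ..., 4}, then test f_x and f at those candidates.
  x = -4: f_y(-4, y) = 18*y + 32; no integer root y with |y| ≤ 4.
  x = -3: f_y(-3, y) = 14*y + 18; no integer root y with |y| ≤ 4.
  x = -2: f_y(-2, y) = 10*y + 8; no integer root y with |y| ≤ 4.
  x = -1: f_y(-1, y) = 6*y + 2; no integer root y with |y| ≤ 4.
  x = 0: f_y(0, y) = 2*y; vanishes at y ∈ {0}. (0, 0): f_x = 0, f = 0 — SINGULAR.
  x = 1: f_y(1, y) = 2 - 2*y; vanishes at y ∈ {1}. (1, 1): f_x = -3 ≠ 0.
  x = 2: f_y(2, y) = 8 - 6*y; no integer root y with |y| ≤ 4.
  x = 3: f_y(3, y) = 18 - 10*y; no integer root y with |y| ≤ 4.
  x = 4: f_y(4, y) = 32 - 14*y; no integer root y with |y| ≤ 4.
Only singular point on the grid: (0, 0).
Classify: substitute x = 0 + u, y = 0 + v and expand: f = -u**3 + 2*u**2*v - u**2 - 2*u*v**2 + v**2.
No constant or linear terms (consistent with a singular point). Quadratic part: -u**2 + v**2. Cubic part: -u**3 + 2*u**2*v - 2*u*v**2.
The quadratic part v**2 - u**2 = (v − u)(v + u) splits into two distinct linear factors, so there are two distinct tangent lines y − 0 = ±(x − 0) — this is a node (ordinary double point).
Classification: node.


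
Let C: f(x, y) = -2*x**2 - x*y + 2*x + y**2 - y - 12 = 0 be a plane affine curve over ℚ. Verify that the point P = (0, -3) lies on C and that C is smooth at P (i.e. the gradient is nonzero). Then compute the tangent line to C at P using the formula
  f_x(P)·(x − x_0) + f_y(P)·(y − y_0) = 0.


Tangent line at P: 5*x - 7*y - 21 = 0.

Step 1: f(0, -3) = 0, so P lies on C.
Step 2: partial derivatives
  f_x(x, y) = -4*x - y + 2, f_y(x, y) = -x + 2*y - 1.
  f_x(P) = 5, f_y(P) = -7 (gradient nonzero, so P is smooth).
Step 3: tangent line at P: 5·(x − 0) + -7·(y − -3) = 0.
Expanding: 5*x - 7*y - 21 = 0.


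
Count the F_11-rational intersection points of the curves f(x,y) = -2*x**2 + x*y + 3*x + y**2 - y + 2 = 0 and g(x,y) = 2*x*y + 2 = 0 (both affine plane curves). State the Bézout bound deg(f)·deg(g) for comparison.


Common zeros: ∅; count = 0; Bézout bound = 4.

deg(f) = 2, deg(g) = 2, so Bézout bound = 4.
Scan x ∈ F_11. For each x, list the y ∈ F_11 with f(x, y) ≡ 0 and those with g(x, y) ≡ 0 (mod 11); the common zeros in that column are the intersection.
  x = 0: f ≡ 0 at y ∈ {5, 7}; g ≡ 0 at y ∈ ∅; common: ∅.
  x = 1: f ≡ 0 at y ∈ ∅; g ≡ 0 at y ∈ {10}; common: ∅.
  x = 2: f ≡ 0 at y ∈ {0, 10}; g ≡ 0 at y ∈ {5}; common: ∅.
  x = 3: f ≡ 0 at y ∈ ∅; g ≡ 0 at y ∈ {7}; common: ∅.
  x = 4: f ≡ 0 at y ∈ {3, 5}; g ≡ 0 at y ∈ {8}; common: ∅.
  x = 5: f ≡ 0 at y ∈ {0, 7}; g ≡ 0 at y ∈ {2}; common: ∅.
  x = 6: f ≡ 0 at y ∈ ∅; g ≡ 0 at y ∈ {9}; common: ∅.
  x = 7: f ≡ 0 at y ∈ ∅; g ≡ 0 at y ∈ {3}; common: ∅.
  x = 8: f ≡ 0 at y ∈ ∅; g ≡ 0 at y ∈ {4}; common: ∅.
  x = 9: f ≡ 0 at y ∈ ∅; g ≡ 0 at y ∈ {6}; common: ∅.
  x = 10: f ≡ 0 at y ∈ {3, 10}; g ≡ 0 at y ∈ {1}; common: ∅.
Collecting: common zeros = ∅, so the count is 0.
Comparison with the Bézout bound: 0 ≤ 4 = deg(f)·deg(g), as expected for curves with no common component (the affine F_11-count falls short of the bound because intersections may lie at infinity, over extension fields, or carry multiplicity).


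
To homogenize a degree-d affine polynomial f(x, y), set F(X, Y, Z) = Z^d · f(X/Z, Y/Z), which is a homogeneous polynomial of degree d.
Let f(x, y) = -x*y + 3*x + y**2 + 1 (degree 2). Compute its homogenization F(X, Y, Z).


F(X, Y, Z) = -X*Y + 3*X*Z + Y**2 + Z**2

deg(f) = 2.
Substitute x = X/Z, y = Y/Z into f, then multiply by Z^2.
  monomial -1·x^1·y^1 ↦ -1·X^1·Y^1·Z^0.
  monomial 3·x^1·y^0 ↦ 3·X^1·Y^0·Z^1.
  monomial 1·x^0·y^2 ↦ 1·X^0·Y^2·Z^0.
  monomial 1·x^0·y^0 ↦ 1·X^0·Y^0·Z^2.
Collecting: F(X, Y, Z) = -X*Y + 3*X*Z + Y**2 + Z**2.


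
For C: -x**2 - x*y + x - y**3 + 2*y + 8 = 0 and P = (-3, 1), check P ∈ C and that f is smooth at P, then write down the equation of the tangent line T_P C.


Tangent line at P: 6*x + 2*y + 16 = 0.

Step 1: f(-3, 1) = 0, so P lies on C.
Step 2: partial derivatives
  f_x(x, y) = -2*x - y + 1, f_y(x, y) = -x - 3*y**2 + 2.
  f_x(P) = 6, f_y(P) = 2 (gradient nonzero, so P is smooth).
Step 3: tangent line at P: 6·(x − -3) + 2·(y − 1) = 0.
Expanding: 6*x + 2*y + 16 = 0.


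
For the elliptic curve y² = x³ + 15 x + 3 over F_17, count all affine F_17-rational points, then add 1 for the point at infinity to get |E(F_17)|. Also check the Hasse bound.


Affine points = {(1, 6), (1, 11), (4, 5), (4, 12), (5, 4), (5, 13), (7, 3), (7, 14), (9, 0), (13, 7), (13, 10), (14, 4), (14, 13), (15, 4), (15, 13), (16, 2), (16, 15)}; affine count = 17; |E(F_17)| = 18.

Discriminant check: Δ ∝ 4a³ + 27b² = 4·15³ + 27·3² = 4·3375 + 27·9 ≡ 7 (mod 17). Nonzero ⇒ E is nonsingular.
For each x ∈ F_17, compute rhs = x³ + 15·x + 3 mod 17, then count y ∈ F_17 with y² ≡ rhs.
  x = 0: rhs = 3, matching y values: none (0 points).
  x = 1: rhs = 2, matching y values: 6, 11 (2 points).
  x = 2: rhs = 7, matching y values: none (0 points).
  x = 3: rhs = 7, matching y values: none (0 points).
  x = 4: rhs = 8, matching y values: 5, 12 (2 points).
  x = 5: rhs = 16, matching y values: 4, 13 (2 points).
  x = 6: rhs = 3, matching y values: none (0 points).
  x = 7: rhs = 9, matching y values: 3, 14 (2 points).
  x = 8: rhs = 6, matching y values: none (0 points).
  x = 9: rhs = 0, matching y values: 0 (1 points).
  x = 10: rhs = 14, matching y values: none (0 points).
  x = 11: rhs = 3, matching y values: none (0 points).
  x = 12: rhs = 7, matching y values: none (0 points).
  x = 13: rhs = 15, matching y values: 7, 10 (2 points).
  x = 14: rhs = 16, matching y values: 4, 13 (2 points).
  x = 15: rhs = 16, matching y values: 4, 13 (2 points).
  x = 16: rhs = 4, matching y values: 2, 15 (2 points).
Total affine count: 17.
Full point count |E(F_17)| = 17 + 1 = 18.
Hasse bound: |18 − (17+1)| = |0| = 0 ≤ 2√17 ≈ 8.2462 ✓.


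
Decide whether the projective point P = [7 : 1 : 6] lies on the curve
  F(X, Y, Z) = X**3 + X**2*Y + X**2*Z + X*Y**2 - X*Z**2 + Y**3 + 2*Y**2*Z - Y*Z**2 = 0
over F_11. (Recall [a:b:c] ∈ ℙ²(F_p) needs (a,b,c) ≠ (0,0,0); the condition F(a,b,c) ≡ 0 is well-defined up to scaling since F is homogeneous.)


F(7,1,6) ≡ 0 (mod 11); P is on the curve.

Evaluate F(7, 1, 6) term-by-term (mod 11).
  X**3 ↦ 1·343·1·1 = 343
  X**2*Y ↦ 1·49·1·1 = 49
  X**2*Z ↦ 1·49·1·6 = 294
  X*Y**2 ↦ 1·7·1·1 = 7
  -X*Z**2 ↦ -1·7·1·36 = -252
  Y**3 ↦ 1·1·1·1 = 1
  2*Y**2*Z ↦ 2·1·1·6 = 12
  -Y*Z**2 ↦ -1·1·1·36 = -36
Sum: F(7, 1, 6) = (343) + (49) + (294) + (7) + (-252) + (1) + (12) + (-36) = 418.
Reducing mod 11: 418 ≡ 0 (mod 11).
Since F(a, b, c) ≡ 0 (mod 11), P lies on the curve.
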